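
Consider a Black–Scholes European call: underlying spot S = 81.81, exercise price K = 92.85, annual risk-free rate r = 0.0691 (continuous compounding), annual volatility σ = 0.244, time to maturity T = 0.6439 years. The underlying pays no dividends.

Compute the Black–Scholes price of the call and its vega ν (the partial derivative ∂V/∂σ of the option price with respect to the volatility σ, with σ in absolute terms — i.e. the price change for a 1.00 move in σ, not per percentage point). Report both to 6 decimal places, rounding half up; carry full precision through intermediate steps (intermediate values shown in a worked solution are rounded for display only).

σ√T = 0.244·√0.6439 = 0.195794
d₁ = (ln(S/K) + (r+σ²/2)T) / (σ√T) = (ln(81.81/92.85) + (0.0691+0.244²/2)·0.6439) / 0.195794 = (-0.126586 + 0.063661) / 0.195794 = -0.321382
d₂ = d₁ − σ√T = -0.321382 − 0.195794 = -0.517176
e^{−rT} = e^{−0.0691·0.6439} = 0.956482
N(d₁) = 0.373960,  N(d₂) = 0.302517
Call price V = S·N(d₁) − K·e^{−rT}·N(d₂) = 30.593693 − 26.866296 = 3.727397
φ(d₁) = (1/√(2π))·e^{−d₁²/2} = 0.378863
ν = S·φ(d₁)·√T = 24.871230

price = 3.727397
ν = 24.871230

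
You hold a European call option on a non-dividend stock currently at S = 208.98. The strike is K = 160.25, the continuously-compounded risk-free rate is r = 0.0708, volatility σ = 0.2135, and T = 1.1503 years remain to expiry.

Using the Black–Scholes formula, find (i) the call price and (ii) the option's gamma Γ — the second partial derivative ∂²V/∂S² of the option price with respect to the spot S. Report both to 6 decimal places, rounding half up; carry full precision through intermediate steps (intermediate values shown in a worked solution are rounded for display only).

σ√T = 0.2135·√1.1503 = 0.228983
d₁ = (ln(S/K) + (r+σ²/2)T) / (σ√T) = (ln(208.98/160.25) + (0.0708+0.2135²/2)·1.1503) / 0.228983 = (0.265503 + 0.107658) / 0.228983 = 1.629646
d₂ = d₁ − σ√T = 1.629646 − 0.228983 = 1.400663
e^{−rT} = e^{−0.0708·1.1503} = 0.921787
N(d₁) = 0.948412,  N(d₂) = 0.919343
Call price V = S·N(d₁) − K·e^{−rT}·N(d₂) = 198.199098 − 135.801915 = 62.397182
φ(d₁) = (1/√(2π))·e^{−d₁²/2} = 0.105736
Γ = φ(d₁) / (S·σ·√T) = 0.002210

price = 62.397182
Γ = 0.002210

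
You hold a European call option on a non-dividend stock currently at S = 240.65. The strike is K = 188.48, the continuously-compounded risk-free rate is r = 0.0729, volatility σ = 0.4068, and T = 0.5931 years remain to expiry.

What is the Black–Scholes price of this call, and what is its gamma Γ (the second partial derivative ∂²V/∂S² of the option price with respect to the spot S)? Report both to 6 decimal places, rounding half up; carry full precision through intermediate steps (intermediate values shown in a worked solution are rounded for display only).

price = 66.442353
Γ = 0.002970

σ√T = 0.4068·√0.5931 = 0.313289
d₁ = (ln(S/K) + (r+σ²/2)T) / (σ√T) = (ln(240.65/188.48) + (0.0729+0.4068²/2)·0.5931) / 0.313289 = (0.244352 + 0.092312) / 0.313289 = 1.074611
d₂ = d₁ − σ√T = 1.074611 − 0.313289 = 0.761322
e^{−rT} = e^{−0.0729·0.5931} = 0.957684
N(d₁) = 0.858726,  N(d₂) = 0.776768
Call price V = S·N(d₁) − K·e^{−rT}·N(d₂) = 206.652302 − 140.209950 = 66.442353
φ(d₁) = (1/√(2π))·e^{−d₁²/2} = 0.223950
Γ = φ(d₁) / (S·σ·√T) = 0.002970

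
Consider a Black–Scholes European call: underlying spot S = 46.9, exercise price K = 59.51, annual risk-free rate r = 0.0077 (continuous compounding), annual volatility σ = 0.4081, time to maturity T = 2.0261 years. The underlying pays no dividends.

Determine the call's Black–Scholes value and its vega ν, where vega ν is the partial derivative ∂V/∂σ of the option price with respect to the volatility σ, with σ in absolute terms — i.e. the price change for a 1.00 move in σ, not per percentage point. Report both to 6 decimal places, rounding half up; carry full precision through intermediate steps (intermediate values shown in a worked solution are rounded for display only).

price = 7.054151
ν = 26.518580

σ√T = 0.4081·√2.0261 = 0.580894
d₁ = (ln(S/K) + (r+σ²/2)T) / (σ√T) = (ln(46.9/59.51) + (0.0077+0.4081²/2)·2.0261) / 0.580894 = (-0.238127 + 0.184320) / 0.580894 = -0.092627
d₂ = d₁ − σ√T = -0.092627 − 0.580894 = -0.673522
e^{−rT} = e^{−0.0077·2.0261} = 0.984520
N(d₁) = 0.463100,  N(d₂) = 0.250308
Call price V = S·N(d₁) − K·e^{−rT}·N(d₂) = 21.719381 − 14.665230 = 7.054151
φ(d₁) = (1/√(2π))·e^{−d₁²/2} = 0.397235
ν = S·φ(d₁)·√T = 26.518580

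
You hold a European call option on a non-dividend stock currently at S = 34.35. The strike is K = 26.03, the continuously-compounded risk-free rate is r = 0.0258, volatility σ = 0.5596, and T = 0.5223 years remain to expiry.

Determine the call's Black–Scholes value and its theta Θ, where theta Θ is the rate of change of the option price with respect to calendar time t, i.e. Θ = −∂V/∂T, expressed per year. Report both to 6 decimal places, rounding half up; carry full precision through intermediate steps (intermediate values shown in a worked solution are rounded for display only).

σ√T = 0.5596·√0.5223 = 0.404425
d₁ = (ln(S/K) + (r+σ²/2)T) / (σ√T) = (ln(34.35/26.03) + (0.0258+0.5596²/2)·0.5223) / 0.404425 = (0.277352 + 0.095255) / 0.404425 = 0.921327
d₂ = d₁ − σ√T = 0.921327 − 0.404425 = 0.516902
e^{−rT} = e^{−0.0258·0.5223} = 0.986615
N(d₁) = 0.821560,  N(d₂) = 0.697388
Call price V = S·N(d₁) − K·e^{−rT}·N(d₂) = 28.220588 − 17.910025 = 10.310563
φ(d₁) = (1/√(2π))·e^{−d₁²/2} = 0.260967
Θ = −S·φ(d₁)·σ/(2√T) − r·K·e^{−rT}·N(d₂) = −3.470568 − 0.462079 = -3.932647

price = 10.310563
Θ = -3.932647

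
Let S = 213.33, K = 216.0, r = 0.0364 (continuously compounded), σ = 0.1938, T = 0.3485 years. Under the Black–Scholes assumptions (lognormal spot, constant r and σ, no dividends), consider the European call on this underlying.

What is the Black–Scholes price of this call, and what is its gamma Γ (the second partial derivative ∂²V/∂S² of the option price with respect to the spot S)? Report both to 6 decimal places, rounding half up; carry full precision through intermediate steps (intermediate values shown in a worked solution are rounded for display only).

price = 9.756703
Γ = 0.016317

σ√T = 0.1938·√0.3485 = 0.114408
d₁ = (ln(S/K) + (r+σ²/2)T) / (σ√T) = (ln(213.33/216.0) + (0.0364+0.1938²/2)·0.3485) / 0.114408 = (-0.012438 + 0.019230) / 0.114408 = 0.059365
d₂ = d₁ − σ√T = 0.059365 − 0.114408 = -0.055043
e^{−rT} = e^{−0.0364·0.3485} = 0.987395
N(d₁) = 0.523669,  N(d₂) = 0.478052
Call price V = S·N(d₁) − K·e^{−rT}·N(d₂) = 111.714374 − 101.957671 = 9.756703
φ(d₁) = (1/√(2π))·e^{−d₁²/2} = 0.398240
Γ = φ(d₁) / (S·σ·√T) = 0.016317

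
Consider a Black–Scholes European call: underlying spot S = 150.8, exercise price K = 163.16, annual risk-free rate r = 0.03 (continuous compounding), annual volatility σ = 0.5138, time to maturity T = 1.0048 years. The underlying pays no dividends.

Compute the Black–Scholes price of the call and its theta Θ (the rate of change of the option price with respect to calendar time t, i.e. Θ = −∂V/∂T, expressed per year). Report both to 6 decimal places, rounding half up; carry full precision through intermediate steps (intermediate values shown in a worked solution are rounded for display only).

σ√T = 0.5138·√1.0048 = 0.515032
d₁ = (ln(S/K) + (r+σ²/2)T) / (σ√T) = (ln(150.8/163.16) + (0.03+0.5138²/2)·1.0048) / 0.515032 = (-0.078777 + 0.162773) / 0.515032 = 0.163089
d₂ = d₁ − σ√T = 0.163089 − 0.515032 = -0.351943
e^{−rT} = e^{−0.03·1.0048} = 0.970306
N(d₁) = 0.564776,  N(d₂) = 0.362441
Call price V = S·N(d₁) − K·e^{−rT}·N(d₂) = 85.168187 − 57.379817 = 27.788370
φ(d₁) = (1/√(2π))·e^{−d₁²/2} = 0.393672
Θ = −S·φ(d₁)·σ/(2√T) − r·K·e^{−rT}·N(d₂) = −15.214582 − 1.721395 = -16.935976

price = 27.788370
Θ = -16.935976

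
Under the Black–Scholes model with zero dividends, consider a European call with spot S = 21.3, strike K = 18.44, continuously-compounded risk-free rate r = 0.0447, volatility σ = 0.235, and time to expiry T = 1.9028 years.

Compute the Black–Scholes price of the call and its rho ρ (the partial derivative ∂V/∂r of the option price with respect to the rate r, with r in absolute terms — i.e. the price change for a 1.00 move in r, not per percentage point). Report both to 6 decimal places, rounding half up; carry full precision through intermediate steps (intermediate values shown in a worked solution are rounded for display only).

σ√T = 0.235·√1.9028 = 0.324164
d₁ = (ln(S/K) + (r+σ²/2)T) / (σ√T) = (ln(21.3/18.44) + (0.0447+0.235²/2)·1.9028) / 0.324164 = (0.144185 + 0.137596) / 0.324164 = 0.869255
d₂ = d₁ − σ√T = 0.869255 − 0.324164 = 0.545092
e^{−rT} = e^{−0.0447·1.9028} = 0.918462
N(d₁) = 0.807646,  N(d₂) = 0.707155
Call price V = S·N(d₁) − K·e^{−rT}·N(d₂) = 17.202866 − 11.976679 = 5.226187
ρ = K·T·e^{−rT}·N(d₂) = 22.789224

price = 5.226187
ρ = 22.789224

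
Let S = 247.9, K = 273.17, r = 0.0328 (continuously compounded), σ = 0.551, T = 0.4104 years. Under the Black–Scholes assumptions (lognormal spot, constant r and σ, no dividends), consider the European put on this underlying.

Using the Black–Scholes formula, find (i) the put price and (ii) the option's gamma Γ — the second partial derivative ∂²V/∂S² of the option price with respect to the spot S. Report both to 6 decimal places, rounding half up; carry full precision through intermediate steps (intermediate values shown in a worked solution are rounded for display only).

price = 48.052673
Γ = 0.004551

σ√T = 0.551·√0.4104 = 0.352984
d₁ = (ln(S/K) + (r+σ²/2)T) / (σ√T) = (ln(247.9/273.17) + (0.0328+0.551²/2)·0.4104) / 0.352984 = (-0.097069 + 0.075760) / 0.352984 = -0.060368
d₂ = d₁ − σ√T = -0.060368 − 0.352984 = -0.413352
e^{−rT} = e^{−0.0328·0.4104} = 0.986629
N(−d₁) = 0.524069,  N(−d₂) = 0.660326
Put price V = K·e^{−rT}·N(−d₂) − S·N(−d₁) = 177.969276 − 129.916603 = 48.052673
φ(d₁) = (1/√(2π))·e^{−d₁²/2} = 0.398216
Γ = φ(d₁) / (S·σ·√T) = 0.004551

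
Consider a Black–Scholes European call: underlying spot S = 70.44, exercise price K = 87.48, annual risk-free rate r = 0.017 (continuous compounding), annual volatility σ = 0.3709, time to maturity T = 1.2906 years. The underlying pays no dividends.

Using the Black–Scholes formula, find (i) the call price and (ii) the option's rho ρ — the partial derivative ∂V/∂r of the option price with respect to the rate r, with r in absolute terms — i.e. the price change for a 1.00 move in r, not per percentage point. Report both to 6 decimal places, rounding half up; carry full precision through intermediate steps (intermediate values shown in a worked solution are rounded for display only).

σ√T = 0.3709·√1.2906 = 0.421359
d₁ = (ln(S/K) + (r+σ²/2)T) / (σ√T) = (ln(70.44/87.48) + (0.017+0.3709²/2)·1.2906) / 0.421359 = (-0.216649 + 0.110712) / 0.421359 = -0.251417
d₂ = d₁ − σ√T = -0.251417 − 0.421359 = -0.672776
e^{−rT} = e^{−0.017·1.2906} = 0.978299
N(d₁) = 0.400746,  N(d₂) = 0.250545
Call price V = S·N(d₁) − K·e^{−rT}·N(d₂) = 28.228543 − 21.442021 = 6.786522
ρ = K·T·e^{−rT}·N(d₂) = 27.673072

price = 6.786522
ρ = 27.673072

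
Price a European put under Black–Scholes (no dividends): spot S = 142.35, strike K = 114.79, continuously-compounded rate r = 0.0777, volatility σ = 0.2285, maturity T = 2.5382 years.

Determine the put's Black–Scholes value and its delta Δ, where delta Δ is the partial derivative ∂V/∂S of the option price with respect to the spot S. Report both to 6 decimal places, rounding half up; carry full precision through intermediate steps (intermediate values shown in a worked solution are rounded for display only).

σ√T = 0.2285·√2.5382 = 0.364040
d₁ = (ln(S/K) + (r+σ²/2)T) / (σ√T) = (ln(142.35/114.79) + (0.0777+0.2285²/2)·2.5382) / 0.364040 = (0.215184 + 0.263481) / 0.364040 = 1.314870
d₂ = d₁ − σ√T = 1.314870 − 0.364040 = 0.950830
e^{−rT} = e^{−0.0777·2.5382} = 0.821012
N(−d₁) = 0.094277,  N(−d₂) = 0.170845
Put price V = K·e^{−rT}·N(−d₂) − S·N(−d₁) = 16.101143 − 13.420312 = 2.680831
Δ = −N(−d₁) = -0.094277

price = 2.680831
Δ = -0.094277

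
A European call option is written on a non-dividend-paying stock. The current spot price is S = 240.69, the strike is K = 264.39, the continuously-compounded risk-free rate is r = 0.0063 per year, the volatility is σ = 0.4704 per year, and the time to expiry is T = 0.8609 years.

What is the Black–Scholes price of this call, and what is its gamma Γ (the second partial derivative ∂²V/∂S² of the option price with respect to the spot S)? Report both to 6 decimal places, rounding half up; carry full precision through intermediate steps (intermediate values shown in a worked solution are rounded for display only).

price = 33.244066
Γ = 0.003797

σ√T = 0.4704·√0.8609 = 0.436459
d₁ = (ln(S/K) + (r+σ²/2)T) / (σ√T) = (ln(240.69/264.39) + (0.0063+0.4704²/2)·0.8609) / 0.436459 = (-0.093915 + 0.100672) / 0.436459 = 0.015480
d₂ = d₁ − σ√T = 0.015480 − 0.436459 = -0.420979
e^{−rT} = e^{−0.0063·0.8609} = 0.994591
N(d₁) = 0.506175,  N(d₂) = 0.336885
Call price V = S·N(d₁) − K·e^{−rT}·N(d₂) = 121.831378 − 88.587312 = 33.244066
φ(d₁) = (1/√(2π))·e^{−d₁²/2} = 0.398894
Γ = φ(d₁) / (S·σ·√T) = 0.003797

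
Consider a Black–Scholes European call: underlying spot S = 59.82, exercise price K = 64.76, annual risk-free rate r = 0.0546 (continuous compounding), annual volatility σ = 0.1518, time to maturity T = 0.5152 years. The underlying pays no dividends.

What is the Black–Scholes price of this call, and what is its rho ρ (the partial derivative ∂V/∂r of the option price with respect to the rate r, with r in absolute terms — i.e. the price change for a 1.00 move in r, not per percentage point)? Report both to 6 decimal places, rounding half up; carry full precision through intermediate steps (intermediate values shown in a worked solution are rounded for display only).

price = 1.384432
ρ = 9.729972

σ√T = 0.1518·√0.5152 = 0.108958
d₁ = (ln(S/K) + (r+σ²/2)T) / (σ√T) = (ln(59.82/64.76) + (0.0546+0.1518²/2)·0.5152) / 0.108958 = (-0.079348 + 0.034066) / 0.108958 = -0.415593
d₂ = d₁ − σ√T = -0.415593 − 0.108958 = -0.524551
e^{−rT} = e^{−0.0546·0.5152} = 0.972262
N(d₁) = 0.338854,  N(d₂) = 0.299948
Call price V = S·N(d₁) − K·e^{−rT}·N(d₂) = 20.270247 − 18.885815 = 1.384432
ρ = K·T·e^{−rT}·N(d₂) = 9.729972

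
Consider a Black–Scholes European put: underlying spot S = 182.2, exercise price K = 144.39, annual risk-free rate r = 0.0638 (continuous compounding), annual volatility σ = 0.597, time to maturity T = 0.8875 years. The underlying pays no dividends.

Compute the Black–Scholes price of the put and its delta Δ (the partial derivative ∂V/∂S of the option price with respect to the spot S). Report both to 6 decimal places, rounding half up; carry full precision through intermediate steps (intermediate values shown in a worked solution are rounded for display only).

σ√T = 0.597·√0.8875 = 0.562417
d₁ = (ln(S/K) + (r+σ²/2)T) / (σ√T) = (ln(182.2/144.39) + (0.0638+0.597²/2)·0.8875) / 0.562417 = (0.232587 + 0.214779) / 0.562417 = 0.795435
d₂ = d₁ − σ√T = 0.795435 − 0.562417 = 0.233017
e^{−rT} = e^{−0.0638·0.8875} = 0.944951
N(−d₁) = 0.213180,  N(−d₂) = 0.407874
Put price V = K·e^{−rT}·N(−d₂) − S·N(−d₁) = 55.650902 − 38.841464 = 16.809437
Δ = −N(−d₁) = -0.213180

price = 16.809437
Δ = -0.213180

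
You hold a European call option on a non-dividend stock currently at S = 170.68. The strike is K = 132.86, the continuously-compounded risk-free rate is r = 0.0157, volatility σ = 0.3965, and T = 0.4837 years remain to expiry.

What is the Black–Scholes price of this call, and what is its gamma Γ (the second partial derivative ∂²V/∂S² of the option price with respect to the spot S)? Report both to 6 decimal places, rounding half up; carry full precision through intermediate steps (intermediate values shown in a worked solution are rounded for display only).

price = 42.690482
Γ = 0.004762

σ√T = 0.3965·√0.4837 = 0.275760
d₁ = (ln(S/K) + (r+σ²/2)T) / (σ√T) = (ln(170.68/132.86) + (0.0157+0.3965²/2)·0.4837) / 0.275760 = (0.250495 + 0.045616) / 0.275760 = 1.073798
d₂ = d₁ − σ√T = 1.073798 − 0.275760 = 0.798038
e^{−rT} = e^{−0.0157·0.4837} = 0.992435
N(d₁) = 0.858543,  N(d₂) = 0.787576
Call price V = S·N(d₁) − K·e^{−rT}·N(d₂) = 146.536168 − 103.845686 = 42.690482
φ(d₁) = (1/√(2π))·e^{−d₁²/2} = 0.224146
Γ = φ(d₁) / (S·σ·√T) = 0.004762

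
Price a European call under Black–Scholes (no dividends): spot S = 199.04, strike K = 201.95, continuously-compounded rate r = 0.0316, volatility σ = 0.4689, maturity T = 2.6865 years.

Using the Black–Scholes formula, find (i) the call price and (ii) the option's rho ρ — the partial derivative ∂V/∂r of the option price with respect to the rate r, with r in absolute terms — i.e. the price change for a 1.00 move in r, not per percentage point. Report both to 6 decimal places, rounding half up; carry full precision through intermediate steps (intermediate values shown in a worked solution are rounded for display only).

σ√T = 0.4689·√2.6865 = 0.768553
d₁ = (ln(S/K) + (r+σ²/2)T) / (σ√T) = (ln(199.04/201.95) + (0.0316+0.4689²/2)·2.6865) / 0.768553 = (-0.014514 + 0.380230) / 0.768553 = 0.475850
d₂ = d₁ − σ√T = 0.475850 − 0.768553 = -0.292703
e^{−rT} = e^{−0.0316·2.6865} = 0.918610
N(d₁) = 0.682909,  N(d₂) = 0.384875
Call price V = S·N(d₁) − K·e^{−rT}·N(d₂) = 135.926273 − 71.399378 = 64.526895
ρ = K·T·e^{−rT}·N(d₂) = 191.814428

price = 64.526895
ρ = 191.814428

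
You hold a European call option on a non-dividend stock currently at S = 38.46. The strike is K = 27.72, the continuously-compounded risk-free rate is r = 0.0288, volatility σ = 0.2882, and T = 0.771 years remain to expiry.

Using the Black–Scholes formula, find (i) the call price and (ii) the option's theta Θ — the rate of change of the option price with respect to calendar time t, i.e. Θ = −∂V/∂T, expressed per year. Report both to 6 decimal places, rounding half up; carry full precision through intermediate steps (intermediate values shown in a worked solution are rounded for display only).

price = 11.658846
Θ = -1.506390

σ√T = 0.2882·√0.771 = 0.253059
d₁ = (ln(S/K) + (r+σ²/2)T) / (σ√T) = (ln(38.46/27.72) + (0.0288+0.2882²/2)·0.771) / 0.253059 = (0.327465 + 0.054224) / 0.253059 = 1.508301
d₂ = d₁ − σ√T = 1.508301 − 0.253059 = 1.255243
e^{−rT} = e^{−0.0288·0.771} = 0.978040
N(d₁) = 0.934261,  N(d₂) = 0.895305
Call price V = S·N(d₁) − K·e^{−rT}·N(d₂) = 35.931690 − 24.272844 = 11.658846
φ(d₁) = (1/√(2π))·e^{−d₁²/2} = 0.127910
Θ = −S·φ(d₁)·σ/(2√T) − r·K·e^{−rT}·N(d₂) = −0.807332 − 0.699058 = -1.506390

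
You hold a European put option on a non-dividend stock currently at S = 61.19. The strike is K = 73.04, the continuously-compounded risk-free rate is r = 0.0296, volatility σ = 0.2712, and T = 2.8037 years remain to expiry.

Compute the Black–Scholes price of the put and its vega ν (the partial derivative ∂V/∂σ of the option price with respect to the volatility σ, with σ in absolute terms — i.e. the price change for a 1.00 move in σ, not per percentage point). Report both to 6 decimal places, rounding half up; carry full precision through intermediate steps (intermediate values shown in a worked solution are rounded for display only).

price = 14.791105
ν = 40.866706

σ√T = 0.2712·√2.8037 = 0.454104
d₁ = (ln(S/K) + (r+σ²/2)T) / (σ√T) = (ln(61.19/73.04) + (0.0296+0.2712²/2)·2.8037) / 0.454104 = (-0.177023 + 0.186095) / 0.454104 = 0.019976
d₂ = d₁ − σ√T = 0.019976 − 0.454104 = -0.434128
e^{−rT} = e^{−0.0296·2.8037} = 0.920361
N(−d₁) = 0.492031,  N(−d₂) = 0.667902
Put price V = K·e^{−rT}·N(−d₂) − S·N(−d₁) = 44.898490 − 30.107384 = 14.791105
φ(d₁) = (1/√(2π))·e^{−d₁²/2} = 0.398863
ν = S·φ(d₁)·√T = 40.866706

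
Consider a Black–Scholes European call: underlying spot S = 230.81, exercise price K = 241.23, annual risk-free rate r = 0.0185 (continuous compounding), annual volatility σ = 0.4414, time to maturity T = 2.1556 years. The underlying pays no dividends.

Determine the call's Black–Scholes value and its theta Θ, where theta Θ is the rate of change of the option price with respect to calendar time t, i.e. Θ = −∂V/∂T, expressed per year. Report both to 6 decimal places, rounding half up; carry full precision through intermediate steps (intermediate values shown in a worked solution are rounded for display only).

σ√T = 0.4414·√2.1556 = 0.648062
d₁ = (ln(S/K) + (r+σ²/2)T) / (σ√T) = (ln(230.81/241.23) + (0.0185+0.4414²/2)·2.1556) / 0.648062 = (-0.044156 + 0.249871) / 0.648062 = 0.317431
d₂ = d₁ − σ√T = 0.317431 − 0.648062 = -0.330631
e^{−rT} = e^{−0.0185·2.1556} = 0.960906
N(d₁) = 0.624542,  N(d₂) = 0.370462
Call price V = S·N(d₁) − K·e^{−rT}·N(d₂) = 144.150440 − 85.872757 = 58.277682
φ(d₁) = (1/√(2π))·e^{−d₁²/2} = 0.379341
Θ = −S·φ(d₁)·σ/(2√T) − r·K·e^{−rT}·N(d₂) = −13.161418 − 1.588646 = -14.750064

price = 58.277682
Θ = -14.750064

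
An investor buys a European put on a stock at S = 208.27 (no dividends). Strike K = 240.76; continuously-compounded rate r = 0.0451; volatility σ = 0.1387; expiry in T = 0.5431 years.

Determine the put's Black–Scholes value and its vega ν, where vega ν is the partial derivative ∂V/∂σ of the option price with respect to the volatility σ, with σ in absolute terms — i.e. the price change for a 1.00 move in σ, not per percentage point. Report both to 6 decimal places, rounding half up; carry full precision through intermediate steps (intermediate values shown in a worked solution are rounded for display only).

σ√T = 0.1387·√0.5431 = 0.102215
d₁ = (ln(S/K) + (r+σ²/2)T) / (σ√T) = (ln(208.27/240.76) + (0.0451+0.1387²/2)·0.5431) / 0.102215 = (-0.144965 + 0.029718) / 0.102215 = -1.127496
d₂ = d₁ − σ√T = -1.127496 − 0.102215 = -1.229711
e^{−rT} = e^{−0.0451·0.5431} = 0.975804
N(−d₁) = 0.870234,  N(−d₂) = 0.890597
Put price V = K·e^{−rT}·N(−d₂) − S·N(−d₁) = 209.232063 − 181.243551 = 27.988512
φ(d₁) = (1/√(2π))·e^{−d₁²/2} = 0.211282
ν = S·φ(d₁)·√T = 32.428647

price = 27.988512
ν = 32.428647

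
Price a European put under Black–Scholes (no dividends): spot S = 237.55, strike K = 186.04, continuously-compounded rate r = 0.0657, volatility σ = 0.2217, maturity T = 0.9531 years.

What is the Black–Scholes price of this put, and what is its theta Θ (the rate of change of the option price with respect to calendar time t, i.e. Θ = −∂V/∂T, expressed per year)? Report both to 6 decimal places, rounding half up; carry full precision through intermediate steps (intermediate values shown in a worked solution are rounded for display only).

price = 1.545516
Θ = -2.263460

σ√T = 0.2217·√0.9531 = 0.216439
d₁ = (ln(S/K) + (r+σ²/2)T) / (σ√T) = (ln(237.55/186.04) + (0.0657+0.2217²/2)·0.9531) / 0.216439 = (0.244416 + 0.086042) / 0.216439 = 1.526797
d₂ = d₁ − σ√T = 1.526797 − 0.216439 = 1.310358
e^{−rT} = e^{−0.0657·0.9531} = 0.939302
N(−d₁) = 0.063406,  N(−d₂) = 0.095037
Put price V = K·e^{−rT}·N(−d₂) − S·N(−d₁) = 16.607554 − 15.062038 = 1.545516
φ(d₁) = (1/√(2π))·e^{−d₁²/2} = 0.124370
Θ = −S·φ(d₁)·σ/(2√T) + r·K·e^{−rT}·N(−d₂) = −3.354577 + 1.091116 = -2.263460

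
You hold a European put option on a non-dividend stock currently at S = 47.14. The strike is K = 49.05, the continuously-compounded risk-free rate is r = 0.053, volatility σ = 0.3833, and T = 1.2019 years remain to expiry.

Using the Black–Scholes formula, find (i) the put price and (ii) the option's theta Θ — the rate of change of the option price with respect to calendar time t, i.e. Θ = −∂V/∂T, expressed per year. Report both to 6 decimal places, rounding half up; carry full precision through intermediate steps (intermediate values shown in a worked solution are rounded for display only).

σ√T = 0.3833·√1.2019 = 0.420216
d₁ = (ln(S/K) + (r+σ²/2)T) / (σ√T) = (ln(47.14/49.05) + (0.053+0.3833²/2)·1.2019) / 0.420216 = (-0.039718 + 0.151992) / 0.420216 = 0.267180
d₂ = d₁ − σ√T = 0.267180 − 0.420216 = -0.153037
e^{−rT} = e^{−0.053·1.2019} = 0.938286
N(−d₁) = 0.394665,  N(−d₂) = 0.560815
Put price V = K·e^{−rT}·N(−d₂) − S·N(−d₁) = 25.810357 − 18.604526 = 7.205831
φ(d₁) = (1/√(2π))·e^{−d₁²/2} = 0.384954
Θ = −S·φ(d₁)·σ/(2√T) + r·K·e^{−rT}·N(−d₂) = −3.172293 + 1.367949 = -1.804344

price = 7.205831
Θ = -1.804344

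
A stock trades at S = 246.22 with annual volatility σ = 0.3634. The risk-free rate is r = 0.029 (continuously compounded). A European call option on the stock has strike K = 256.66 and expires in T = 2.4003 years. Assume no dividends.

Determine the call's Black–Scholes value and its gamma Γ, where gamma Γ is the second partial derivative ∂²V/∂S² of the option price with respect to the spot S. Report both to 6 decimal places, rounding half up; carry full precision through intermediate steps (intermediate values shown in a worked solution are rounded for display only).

price = 57.300022
Γ = 0.002724

σ√T = 0.3634·√2.4003 = 0.563012
d₁ = (ln(S/K) + (r+σ²/2)T) / (σ√T) = (ln(246.22/256.66) + (0.029+0.3634²/2)·2.4003) / 0.563012 = (-0.041527 + 0.228100) / 0.563012 = 0.331384
d₂ = d₁ − σ√T = 0.331384 − 0.563012 = -0.231628
e^{−rT} = e^{−0.029·2.4003} = 0.932759
N(d₁) = 0.629823,  N(d₂) = 0.408413
Call price V = S·N(d₁) − K·e^{−rT}·N(d₂) = 155.074962 − 97.774940 = 57.300022
φ(d₁) = (1/√(2π))·e^{−d₁²/2} = 0.377628
Γ = φ(d₁) / (S·σ·√T) = 0.002724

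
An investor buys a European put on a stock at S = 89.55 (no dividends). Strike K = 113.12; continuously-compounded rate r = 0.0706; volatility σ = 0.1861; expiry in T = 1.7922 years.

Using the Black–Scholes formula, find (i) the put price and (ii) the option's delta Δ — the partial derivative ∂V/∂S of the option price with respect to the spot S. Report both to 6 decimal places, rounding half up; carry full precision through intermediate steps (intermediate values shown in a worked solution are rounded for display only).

price = 15.290687
Δ = -0.619971

σ√T = 0.1861·√1.7922 = 0.249138
d₁ = (ln(S/K) + (r+σ²/2)T) / (σ√T) = (ln(89.55/113.12) + (0.0706+0.1861²/2)·1.7922) / 0.249138 = (-0.233652 + 0.157564) / 0.249138 = -0.305405
d₂ = d₁ − σ√T = -0.305405 − 0.249138 = -0.554543
e^{−rT} = e^{−0.0706·1.7922} = 0.881148
N(−d₁) = 0.619971,  N(−d₂) = 0.710396
Put price V = K·e^{−rT}·N(−d₂) − S·N(−d₁) = 70.809104 − 55.518417 = 15.290687
Δ = −N(−d₁) = -0.619971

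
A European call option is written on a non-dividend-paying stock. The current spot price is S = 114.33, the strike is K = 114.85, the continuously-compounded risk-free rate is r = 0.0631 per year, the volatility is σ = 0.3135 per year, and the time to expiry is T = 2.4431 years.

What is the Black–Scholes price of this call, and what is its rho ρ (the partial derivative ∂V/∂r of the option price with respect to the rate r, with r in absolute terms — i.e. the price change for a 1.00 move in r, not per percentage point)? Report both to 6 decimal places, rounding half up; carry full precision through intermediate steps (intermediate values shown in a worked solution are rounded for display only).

σ√T = 0.3135·√2.4431 = 0.490014
d₁ = (ln(S/K) + (r+σ²/2)T) / (σ√T) = (ln(114.33/114.85) + (0.0631+0.3135²/2)·2.4431) / 0.490014 = (-0.004538 + 0.274216) / 0.490014 = 0.550349
d₂ = d₁ − σ√T = 0.550349 − 0.490014 = 0.060335
e^{−rT} = e^{−0.0631·2.4431} = 0.857135
N(d₁) = 0.708960,  N(d₂) = 0.524056
Call price V = S·N(d₁) − K·e^{−rT}·N(d₂) = 81.055384 − 51.589071 = 29.466313
ρ = K·T·e^{−rT}·N(d₂) = 126.037259

price = 29.466313
ρ = 126.037259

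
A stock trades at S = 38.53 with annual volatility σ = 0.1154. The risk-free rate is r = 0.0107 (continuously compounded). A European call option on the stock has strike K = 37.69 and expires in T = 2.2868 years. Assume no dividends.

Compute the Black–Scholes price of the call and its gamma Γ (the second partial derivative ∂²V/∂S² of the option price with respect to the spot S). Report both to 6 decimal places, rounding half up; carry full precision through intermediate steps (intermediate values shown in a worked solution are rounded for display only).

price = 3.585865
Γ = 0.055733

σ√T = 0.1154·√2.2868 = 0.174510
d₁ = (ln(S/K) + (r+σ²/2)T) / (σ√T) = (ln(38.53/37.69) + (0.0107+0.1154²/2)·2.2868) / 0.174510 = (0.022042 + 0.039696) / 0.174510 = 0.353779
d₂ = d₁ − σ√T = 0.353779 − 0.174510 = 0.179269
e^{−rT} = e^{−0.0107·2.2868} = 0.975828
N(d₁) = 0.638248,  N(d₂) = 0.571137
Call price V = S·N(d₁) − K·e^{−rT}·N(d₂) = 24.591689 − 21.005824 = 3.585865
φ(d₁) = (1/√(2π))·e^{−d₁²/2} = 0.374742
Γ = φ(d₁) / (S·σ·√T) = 0.055733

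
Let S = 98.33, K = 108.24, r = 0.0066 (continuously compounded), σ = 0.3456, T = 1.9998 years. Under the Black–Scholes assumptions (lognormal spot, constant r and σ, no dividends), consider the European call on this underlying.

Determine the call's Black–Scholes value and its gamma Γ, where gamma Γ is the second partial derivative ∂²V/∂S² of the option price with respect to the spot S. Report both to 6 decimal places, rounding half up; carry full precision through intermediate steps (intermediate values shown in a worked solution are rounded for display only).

price = 15.834770
Γ = 0.008278

σ√T = 0.3456·√1.9998 = 0.488728
d₁ = (ln(S/K) + (r+σ²/2)T) / (σ√T) = (ln(98.33/108.24) + (0.0066+0.3456²/2)·1.9998) / 0.488728 = (-0.096022 + 0.132626) / 0.488728 = 0.074897
d₂ = d₁ − σ√T = 0.074897 − 0.488728 = -0.413831
e^{−rT} = e^{−0.0066·1.9998} = 0.986888
N(d₁) = 0.529852,  N(d₂) = 0.339499
Call price V = S·N(d₁) − K·e^{−rT}·N(d₂) = 52.100318 − 36.265547 = 15.834770
φ(d₁) = (1/√(2π))·e^{−d₁²/2} = 0.397825
Γ = φ(d₁) / (S·σ·√T) = 0.008278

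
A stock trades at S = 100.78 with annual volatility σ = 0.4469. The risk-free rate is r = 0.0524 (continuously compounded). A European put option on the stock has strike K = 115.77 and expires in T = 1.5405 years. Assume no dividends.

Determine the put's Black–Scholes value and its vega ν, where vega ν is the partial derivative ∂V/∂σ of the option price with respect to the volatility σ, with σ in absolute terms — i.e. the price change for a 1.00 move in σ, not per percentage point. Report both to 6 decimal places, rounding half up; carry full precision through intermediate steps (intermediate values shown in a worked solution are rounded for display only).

σ√T = 0.4469·√1.5405 = 0.554678
d₁ = (ln(S/K) + (r+σ²/2)T) / (σ√T) = (ln(100.78/115.77) + (0.0524+0.4469²/2)·1.5405) / 0.554678 = (-0.138666 + 0.234556) / 0.554678 = 0.172876
d₂ = d₁ − σ√T = 0.172876 − 0.554678 = -0.381802
e^{−rT} = e^{−0.0524·1.5405} = 0.922450
N(−d₁) = 0.431374,  N(−d₂) = 0.648696
Put price V = K·e^{−rT}·N(−d₂) − S·N(−d₁) = 69.275553 − 43.473909 = 25.801644
φ(d₁) = (1/√(2π))·e^{−d₁²/2} = 0.393025
ν = S·φ(d₁)·√T = 49.161550

price = 25.801644
ν = 49.161550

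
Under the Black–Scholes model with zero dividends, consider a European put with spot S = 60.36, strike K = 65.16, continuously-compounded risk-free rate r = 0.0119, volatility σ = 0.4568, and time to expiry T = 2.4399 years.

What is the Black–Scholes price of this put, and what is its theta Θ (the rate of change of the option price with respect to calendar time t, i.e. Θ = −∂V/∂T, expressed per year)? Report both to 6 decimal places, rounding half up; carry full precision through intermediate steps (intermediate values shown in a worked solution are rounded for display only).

σ√T = 0.4568·√2.4399 = 0.713530
d₁ = (ln(S/K) + (r+σ²/2)T) / (σ√T) = (ln(60.36/65.16) + (0.0119+0.4568²/2)·2.4399) / 0.713530 = (-0.076519 + 0.283597) / 0.713530 = 0.290216
d₂ = d₁ − σ√T = 0.290216 − 0.713530 = -0.423313
e^{−rT} = e^{−0.0119·2.4399} = 0.971383
N(−d₁) = 0.385825,  N(−d₂) = 0.663967
Put price V = K·e^{−rT}·N(−d₂) − S·N(−d₁) = 42.025966 − 23.288418 = 18.737548
φ(d₁) = (1/√(2π))·e^{−d₁²/2} = 0.382491
Θ = −S·φ(d₁)·σ/(2√T) + r·K·e^{−rT}·N(−d₂) = −3.375826 + 0.500109 = -2.875717

price = 18.737548
Θ = -2.875717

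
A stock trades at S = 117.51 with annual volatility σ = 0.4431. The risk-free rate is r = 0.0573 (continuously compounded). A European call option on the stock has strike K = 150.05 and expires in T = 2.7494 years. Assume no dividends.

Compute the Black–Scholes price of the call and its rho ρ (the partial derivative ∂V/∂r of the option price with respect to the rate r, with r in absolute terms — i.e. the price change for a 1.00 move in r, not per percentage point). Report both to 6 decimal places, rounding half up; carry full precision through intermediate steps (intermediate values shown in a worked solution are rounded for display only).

price = 30.113704
ρ = 110.521199

σ√T = 0.4431·√2.7494 = 0.734718
d₁ = (ln(S/K) + (r+σ²/2)T) / (σ√T) = (ln(117.51/150.05) + (0.0573+0.4431²/2)·2.7494) / 0.734718 = (-0.244445 + 0.427446) / 0.734718 = 0.249076
d₂ = d₁ − σ√T = 0.249076 − 0.734718 = -0.485642
e^{−rT} = e^{−0.0573·2.7494} = 0.854242
N(d₁) = 0.598349,  N(d₂) = 0.313611
Call price V = S·N(d₁) − K·e^{−rT}·N(d₂) = 70.312001 − 40.198298 = 30.113704
ρ = K·T·e^{−rT}·N(d₂) = 110.521199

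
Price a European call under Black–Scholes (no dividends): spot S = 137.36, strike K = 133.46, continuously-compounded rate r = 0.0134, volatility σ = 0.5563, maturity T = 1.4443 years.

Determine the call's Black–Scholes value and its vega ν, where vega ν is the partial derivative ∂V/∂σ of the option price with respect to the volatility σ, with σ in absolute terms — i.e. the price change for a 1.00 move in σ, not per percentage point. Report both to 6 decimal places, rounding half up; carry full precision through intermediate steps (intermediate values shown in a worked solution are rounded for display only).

price = 38.436290
ν = 60.638828

σ√T = 0.5563·√1.4443 = 0.668556
d₁ = (ln(S/K) + (r+σ²/2)T) / (σ√T) = (ln(137.36/133.46) + (0.0134+0.5563²/2)·1.4443) / 0.668556 = (0.028803 + 0.242837) / 0.668556 = 0.406309
d₂ = d₁ − σ√T = 0.406309 − 0.668556 = -0.262247
e^{−rT} = e^{−0.0134·1.4443} = 0.980832
N(d₁) = 0.657742,  N(d₂) = 0.396566
Call price V = S·N(d₁) − K·e^{−rT}·N(d₂) = 90.347490 − 51.911200 = 38.436290
φ(d₁) = (1/√(2π))·e^{−d₁²/2} = 0.367335
ν = S·φ(d₁)·√T = 60.638828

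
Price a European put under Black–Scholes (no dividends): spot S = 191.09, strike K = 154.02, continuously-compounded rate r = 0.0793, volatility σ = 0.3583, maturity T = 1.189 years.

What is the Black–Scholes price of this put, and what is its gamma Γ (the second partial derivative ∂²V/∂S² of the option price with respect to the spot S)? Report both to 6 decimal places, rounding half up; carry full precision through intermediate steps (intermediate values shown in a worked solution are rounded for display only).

σ√T = 0.3583·√1.189 = 0.390695
d₁ = (ln(S/K) + (r+σ²/2)T) / (σ√T) = (ln(191.09/154.02) + (0.0793+0.3583²/2)·1.189) / 0.390695 = (0.215662 + 0.170609) / 0.390695 = 0.988677
d₂ = d₁ − σ√T = 0.988677 − 0.390695 = 0.597982
e^{−rT} = e^{−0.0793·1.189} = 0.910021
N(−d₁) = 0.161411,  N(−d₂) = 0.274926
Put price V = K·e^{−rT}·N(−d₂) − S·N(−d₁) = 38.534016 − 30.843957 = 7.690058
φ(d₁) = (1/√(2π))·e^{−d₁²/2} = 0.244710
Γ = φ(d₁) / (S·σ·√T) = 0.003278

price = 7.690058
Γ = 0.003278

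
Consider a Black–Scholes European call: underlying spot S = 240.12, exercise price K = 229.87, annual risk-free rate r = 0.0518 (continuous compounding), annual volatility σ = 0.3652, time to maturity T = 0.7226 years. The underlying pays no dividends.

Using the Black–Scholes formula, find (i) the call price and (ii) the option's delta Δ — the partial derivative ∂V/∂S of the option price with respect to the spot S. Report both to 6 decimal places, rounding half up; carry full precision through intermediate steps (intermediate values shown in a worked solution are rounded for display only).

σ√T = 0.3652·√0.7226 = 0.310441
d₁ = (ln(S/K) + (r+σ²/2)T) / (σ√T) = (ln(240.12/229.87) + (0.0518+0.3652²/2)·0.7226) / 0.310441 = (0.043625 + 0.085618) / 0.310441 = 0.416318
d₂ = d₁ − σ√T = 0.416318 − 0.310441 = 0.105877
e^{−rT} = e^{−0.0518·0.7226} = 0.963261
N(d₁) = 0.661411,  N(d₂) = 0.542160
Call price V = S·N(d₁) − K·e^{−rT}·N(d₂) = 158.818126 − 120.047696 = 38.770430
Δ = N(d₁) = 0.661411

price = 38.770430
Δ = 0.661411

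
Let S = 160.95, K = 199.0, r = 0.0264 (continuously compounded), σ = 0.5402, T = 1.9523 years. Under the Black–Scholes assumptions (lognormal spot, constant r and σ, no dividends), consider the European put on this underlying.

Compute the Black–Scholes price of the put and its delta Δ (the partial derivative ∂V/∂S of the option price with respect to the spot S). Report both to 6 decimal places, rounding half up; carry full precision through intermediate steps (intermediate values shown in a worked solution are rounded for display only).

σ√T = 0.5402·√1.9523 = 0.754793
d₁ = (ln(S/K) + (r+σ²/2)T) / (σ√T) = (ln(160.95/199.0) + (0.0264+0.5402²/2)·1.9523) / 0.754793 = (-0.212211 + 0.336397) / 0.754793 = 0.164530
d₂ = d₁ − σ√T = 0.164530 − 0.754793 = -0.590263
e^{−rT} = e^{−0.0264·1.9523} = 0.949765
N(−d₁) = 0.434657,  N(−d₂) = 0.722493
Put price V = K·e^{−rT}·N(−d₂) − S·N(−d₁) = 136.553495 − 69.958056 = 66.595439
Δ = −N(−d₁) = -0.434657

price = 66.595439
Δ = -0.434657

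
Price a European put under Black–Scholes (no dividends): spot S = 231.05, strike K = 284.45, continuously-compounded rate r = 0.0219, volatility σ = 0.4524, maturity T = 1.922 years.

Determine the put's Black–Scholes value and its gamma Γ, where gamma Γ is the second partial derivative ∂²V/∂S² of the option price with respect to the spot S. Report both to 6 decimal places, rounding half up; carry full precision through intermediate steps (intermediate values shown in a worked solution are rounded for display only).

price = 84.924548
Γ = 0.002750

σ√T = 0.4524·√1.922 = 0.627190
d₁ = (ln(S/K) + (r+σ²/2)T) / (σ√T) = (ln(231.05/284.45) + (0.0219+0.4524²/2)·1.922) / 0.627190 = (-0.207923 + 0.238776) / 0.627190 = 0.049191
d₂ = d₁ − σ√T = 0.049191 − 0.627190 = -0.577999
e^{−rT} = e^{−0.0219·1.922} = 0.958782
N(−d₁) = 0.480383,  N(−d₂) = 0.718368
Put price V = K·e^{−rT}·N(−d₂) − S·N(−d₁) = 195.917146 − 110.992599 = 84.924548
φ(d₁) = (1/√(2π))·e^{−d₁²/2} = 0.398460
Γ = φ(d₁) / (S·σ·√T) = 0.002750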